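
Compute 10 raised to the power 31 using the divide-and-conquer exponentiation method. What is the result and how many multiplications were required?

Computing 10^31 by squaring (build up from 10^1; each line after the first costs one multiplication):

10^1 = 10
10^2 = (10^1)^2 = 10^2 = 100
10^3 = 10 * 10^2 = 10 * 100 = 1000
10^6 = (10^3)^2 = 1000^2 = 1000000
10^7 = 10 * 10^6 = 10 * 1000000 = 10000000
10^14 = (10^7)^2 = 10000000^2 = 100000000000000
10^15 = 10 * 10^14 = 10 * 100000000000000 = 1000000000000000
10^30 = (10^15)^2 = 1000000000000000^2 = 1000000000000000000000000000000
10^31 = 10 * 10^30 = 10 * 1000000000000000000000000000000 = 10000000000000000000000000000000

Result: 10000000000000000000000000000000
Multiplications needed: 8 (8 lines after 10^1)

10^31 = 10000000000000000000000000000000. Using exponentiation by squaring, this requires 8 multiplications. The key idea: if the exponent is even, square the half-power; if odd, multiply by the base once.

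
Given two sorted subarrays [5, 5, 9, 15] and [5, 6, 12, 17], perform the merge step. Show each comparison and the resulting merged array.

Merging process:

Compare 5 vs 5: take 5 from left. Merged: [5]
Compare 5 vs 5: take 5 from left. Merged: [5, 5]
Compare 9 vs 5: take 5 from right. Merged: [5, 5, 5]
Compare 9 vs 6: take 6 from right. Merged: [5, 5, 5, 6]
Compare 9 vs 12: take 9 from left. Merged: [5, 5, 5, 6, 9]
Compare 15 vs 12: take 12 from right. Merged: [5, 5, 5, 6, 9, 12]
Compare 15 vs 17: take 15 from left. Merged: [5, 5, 5, 6, 9, 12, 15]
Append remaining from right: [17]. Merged: [5, 5, 5, 6, 9, 12, 15, 17]

Final merged array: [5, 5, 5, 6, 9, 12, 15, 17]
Total comparisons: 7

The merged array is [5, 5, 5, 6, 9, 12, 15, 17], requiring 7 comparisons. The merge step runs in O(n) time where n is the total number of elements.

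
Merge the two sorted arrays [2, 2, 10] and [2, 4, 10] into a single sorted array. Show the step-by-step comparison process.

Merging process:

Compare 2 vs 2: take 2 from left. Merged: [2]
Compare 2 vs 2: take 2 from left. Merged: [2, 2]
Compare 10 vs 2: take 2 from right. Merged: [2, 2, 2]
Compare 10 vs 4: take 4 from right. Merged: [2, 2, 2, 4]
Compare 10 vs 10: take 10 from left. Merged: [2, 2, 2, 4, 10]
Append remaining from right: [10]. Merged: [2, 2, 2, 4, 10, 10]

Final merged array: [2, 2, 2, 4, 10, 10]
Total comparisons: 5

The merged array is [2, 2, 2, 4, 10, 10], requiring 5 comparisons. The merge step runs in O(n) time where n is the total number of elements.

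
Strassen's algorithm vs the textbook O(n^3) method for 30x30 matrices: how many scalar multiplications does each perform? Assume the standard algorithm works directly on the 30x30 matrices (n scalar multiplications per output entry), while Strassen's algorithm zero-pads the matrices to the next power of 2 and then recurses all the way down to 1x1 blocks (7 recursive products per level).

Matrix multiplication for 30x30 matrices:

Strassen's algorithm requires power-of-2 dimensions. Pad 30x30 to 32x32 (next power of 2).

Standard algorithm: 30^3 = 27000 multiplications
Strassen's algorithm: 7^(log2(32)) = 7^5 = 16807 multiplications
Savings: 27000 - 16807 = 10193 multiplications

Standard: 27000 multiplications (30^3). Strassen: 16807 multiplications (7^5, after padding to 32x32). Strassen reduces 8 recursive multiplications to 7 at each level.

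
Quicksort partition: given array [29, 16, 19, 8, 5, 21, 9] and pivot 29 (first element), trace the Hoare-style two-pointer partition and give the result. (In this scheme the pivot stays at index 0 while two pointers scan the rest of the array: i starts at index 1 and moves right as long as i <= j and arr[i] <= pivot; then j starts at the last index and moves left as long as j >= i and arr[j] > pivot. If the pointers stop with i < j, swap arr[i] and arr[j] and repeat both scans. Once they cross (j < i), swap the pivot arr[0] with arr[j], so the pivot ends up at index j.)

Hoare-style two-pointer partition with pivot = 29:

Initial array: [29, 16, 19, 8, 5, 21, 9]

Pointers start at i = 1, j = 6.
i ends at 7, j ends at 6: the pointers have crossed (j < i), so scanning stops.

Swap pivot arr[0] with arr[6] to place pivot at position 6: [9, 16, 19, 8, 5, 21, 29]
Pivot position: 6

After partitioning with pivot 29, the array becomes [9, 16, 19, 8, 5, 21, 29]. The pivot is placed at index 6. All elements to the left of the pivot are <= 29, and all elements to the right are > 29.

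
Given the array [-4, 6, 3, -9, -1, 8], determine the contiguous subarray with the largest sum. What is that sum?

Using Kadane's algorithm on [-4, 6, 3, -9, -1, 8]:

Scanning through the array:
Position 1 (value 6): max_ending_here = 6, max_so_far = 6
Position 2 (value 3): max_ending_here = 9, max_so_far = 9
Position 3 (value -9): max_ending_here = 0, max_so_far = 9
Position 4 (value -1): max_ending_here = -1, max_so_far = 9
Position 5 (value 8): max_ending_here = 8, max_so_far = 9

Maximum subarray: [6, 3]
Maximum sum: 9

The maximum subarray is [6, 3] with sum 9. This subarray runs from index 1 to index 2.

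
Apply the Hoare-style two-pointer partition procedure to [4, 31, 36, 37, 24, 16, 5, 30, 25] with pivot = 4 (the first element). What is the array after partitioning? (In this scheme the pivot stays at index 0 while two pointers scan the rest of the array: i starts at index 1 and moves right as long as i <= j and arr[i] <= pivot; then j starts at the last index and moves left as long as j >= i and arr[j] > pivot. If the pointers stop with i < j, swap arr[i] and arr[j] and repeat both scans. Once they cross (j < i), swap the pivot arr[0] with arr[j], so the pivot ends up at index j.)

Hoare-style two-pointer partition with pivot = 4:

Initial array: [4, 31, 36, 37, 24, 16, 5, 30, 25]

Pointers start at i = 1, j = 8.
i ends at 1, j ends at 0: the pointers have crossed (j < i), so scanning stops.

j = 0, so swapping arr[0] with arr[j] leaves the pivot at position 0: [4, 31, 36, 37, 24, 16, 5, 30, 25]
Pivot position: 0

After partitioning with pivot 4, the array becomes [4, 31, 36, 37, 24, 16, 5, 30, 25]. The pivot is placed at index 0. All elements to the left of the pivot are <= 4, and all elements to the right are > 4.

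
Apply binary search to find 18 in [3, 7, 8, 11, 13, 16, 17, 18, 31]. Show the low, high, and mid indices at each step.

Binary search for 18 in [3, 7, 8, 11, 13, 16, 17, 18, 31]:

lo=0, hi=8, mid=4, arr[mid]=13 -> 13 < 18, search right half
lo=5, hi=8, mid=6, arr[mid]=17 -> 17 < 18, search right half
lo=7, hi=8, mid=7, arr[mid]=18 -> Found target at index 7!

Binary search finds 18 at index 7 after 3 comparisons. The search repeatedly halves the search space by comparing with the middle element.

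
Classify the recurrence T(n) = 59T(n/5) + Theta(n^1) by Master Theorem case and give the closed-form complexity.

Master Theorem for T(n) = 59T(n/5) + O(n^1):

a = 59, b = 5, c = 1
log_b(a) = log_5(59) = 2.5335

Case 1: c = 1 < log_5(59) = 2.5335
T(n) = O(n^(log_5 59))

For T(n) = 59T(n/5) + O(n^1): log_5(59) = 2.5335. This is Case 1 of the Master Theorem (c < log_b(a), work dominated by leaves), giving O(n^(log_5 59)).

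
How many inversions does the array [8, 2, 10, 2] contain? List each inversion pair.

Finding inversions in [8, 2, 10, 2]:

(0, 1): arr[0]=8 > arr[1]=2
(0, 3): arr[0]=8 > arr[3]=2
(2, 3): arr[2]=10 > arr[3]=2

Total inversions: 3

The array has 3 inversion(s): (0,1), (0,3), (2,3). Each pair (i,j) satisfies i < j and arr[i] > arr[j].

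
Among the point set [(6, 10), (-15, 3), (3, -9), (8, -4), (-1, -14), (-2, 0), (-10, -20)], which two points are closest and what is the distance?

Computing all pairwise distances among 7 points:

d((6, 10), (-15, 3)) = 22.1359
d((6, 10), (3, -9)) = 19.2354
d((6, 10), (8, -4)) = 14.1421
d((6, 10), (-1, -14)) = 25.0
d((6, 10), (-2, 0)) = 12.8062
d((6, 10), (-10, -20)) = 34.0
d((-15, 3), (3, -9)) = 21.6333
d((-15, 3), (8, -4)) = 24.0416
d((-15, 3), (-1, -14)) = 22.0227
d((-15, 3), (-2, 0)) = 13.3417
d((-15, 3), (-10, -20)) = 23.5372
d((3, -9), (8, -4)) = 7.0711
d((3, -9), (-1, -14)) = 6.4031 <-- minimum
d((3, -9), (-2, 0)) = 10.2956
d((3, -9), (-10, -20)) = 17.0294
d((8, -4), (-1, -14)) = 13.4536
d((8, -4), (-2, 0)) = 10.7703
d((8, -4), (-10, -20)) = 24.0832
d((-1, -14), (-2, 0)) = 14.0357
d((-1, -14), (-10, -20)) = 10.8167
d((-2, 0), (-10, -20)) = 21.5407

Closest pair: (3, -9) and (-1, -14) with distance 6.4031

The closest pair is (3, -9) and (-1, -14) with Euclidean distance 6.4031. For 7 points, brute-force pairwise comparison is shown above. For large n, the divide-and-conquer algorithm (sort by x, recurse on halves, check the dividing strip) achieves O(n log n).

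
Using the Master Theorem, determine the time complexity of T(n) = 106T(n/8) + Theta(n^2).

Master Theorem for T(n) = 106T(n/8) + O(n^2):

a = 106, b = 8, c = 2
log_b(a) = log_8(106) = 2.2426

Case 1: c = 2 < log_8(106) = 2.2426
T(n) = O(n^(log_8 106))

For T(n) = 106T(n/8) + O(n^2): log_8(106) = 2.2426. This is Case 1 of the Master Theorem (c < log_b(a), work dominated by leaves), giving O(n^(log_8 106)).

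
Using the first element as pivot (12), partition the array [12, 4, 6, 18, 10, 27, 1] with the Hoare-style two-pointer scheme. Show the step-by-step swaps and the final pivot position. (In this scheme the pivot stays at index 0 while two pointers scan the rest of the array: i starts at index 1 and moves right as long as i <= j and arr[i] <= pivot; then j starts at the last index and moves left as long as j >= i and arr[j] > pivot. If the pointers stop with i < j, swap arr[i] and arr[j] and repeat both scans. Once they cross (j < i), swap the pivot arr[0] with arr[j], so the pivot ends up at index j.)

Hoare-style two-pointer partition with pivot = 12:

Initial array: [12, 4, 6, 18, 10, 27, 1]

Pointers start at i = 1, j = 6.
i stops at index 3 (arr[3]=18 > 12), j stops at index 6 (arr[6]=1 <= 12): swap arr[3] and arr[6], array becomes [12, 4, 6, 1, 10, 27, 18]
i ends at 5, j ends at 4: the pointers have crossed (j < i), so scanning stops.

Swap pivot arr[0] with arr[4] to place pivot at position 4: [10, 4, 6, 1, 12, 27, 18]
Pivot position: 4

After partitioning with pivot 12, the array becomes [10, 4, 6, 1, 12, 27, 18]. The pivot is placed at index 4. All elements to the left of the pivot are <= 12, and all elements to the right are > 12.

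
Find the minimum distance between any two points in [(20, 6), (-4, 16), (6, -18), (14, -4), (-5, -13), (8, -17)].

Computing all pairwise distances among 6 points:

d((20, 6), (-4, 16)) = 26.0
d((20, 6), (6, -18)) = 27.7849
d((20, 6), (14, -4)) = 11.6619
d((20, 6), (-5, -13)) = 31.4006
d((20, 6), (8, -17)) = 25.9422
d((-4, 16), (6, -18)) = 35.4401
d((-4, 16), (14, -4)) = 26.9072
d((-4, 16), (-5, -13)) = 29.0172
d((-4, 16), (8, -17)) = 35.1141
d((6, -18), (14, -4)) = 16.1245
d((6, -18), (-5, -13)) = 12.083
d((6, -18), (8, -17)) = 2.2361 <-- minimum
d((14, -4), (-5, -13)) = 21.0238
d((14, -4), (8, -17)) = 14.3178
d((-5, -13), (8, -17)) = 13.6015

Closest pair: (6, -18) and (8, -17) with distance 2.2361

The closest pair is (6, -18) and (8, -17) with Euclidean distance 2.2361. For 6 points, brute-force pairwise comparison is shown above. For large n, the divide-and-conquer algorithm (sort by x, recurse on halves, check the dividing strip) achieves O(n log n).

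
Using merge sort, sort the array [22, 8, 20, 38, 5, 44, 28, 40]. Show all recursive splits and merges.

Merge sort trace:

Split: [22, 8, 20, 38, 5, 44, 28, 40] -> [22, 8, 20, 38] and [5, 44, 28, 40]
  Split: [22, 8, 20, 38] -> [22, 8] and [20, 38]
    Split: [22, 8] -> [22] and [8]
    Merge: [22] + [8] -> [8, 22]
    Split: [20, 38] -> [20] and [38]
    Merge: [20] + [38] -> [20, 38]
  Merge: [8, 22] + [20, 38] -> [8, 20, 22, 38]
  Split: [5, 44, 28, 40] -> [5, 44] and [28, 40]
    Split: [5, 44] -> [5] and [44]
    Merge: [5] + [44] -> [5, 44]
    Split: [28, 40] -> [28] and [40]
    Merge: [28] + [40] -> [28, 40]
  Merge: [5, 44] + [28, 40] -> [5, 28, 40, 44]
Merge: [8, 20, 22, 38] + [5, 28, 40, 44] -> [5, 8, 20, 22, 28, 38, 40, 44]

Final sorted array: [5, 8, 20, 22, 28, 38, 40, 44]

The merge sort proceeds by recursively splitting the array and merging sorted halves.
After all merges, the sorted array is [5, 8, 20, 22, 28, 38, 40, 44].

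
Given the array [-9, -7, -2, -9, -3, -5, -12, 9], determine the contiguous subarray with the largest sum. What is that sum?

Using Kadane's algorithm on [-9, -7, -2, -9, -3, -5, -12, 9]:

Scanning through the array:
Position 1 (value -7): max_ending_here = -7, max_so_far = -7
Position 2 (value -2): max_ending_here = -2, max_so_far = -2
Position 3 (value -9): max_ending_here = -9, max_so_far = -2
Position 4 (value -3): max_ending_here = -3, max_so_far = -2
Position 5 (value -5): max_ending_here = -5, max_so_far = -2
Position 6 (value -12): max_ending_here = -12, max_so_far = -2
Position 7 (value 9): max_ending_here = 9, max_so_far = 9

Maximum subarray: [9]
Maximum sum: 9

The maximum subarray is [9] with sum 9. This subarray runs from index 7 to index 7.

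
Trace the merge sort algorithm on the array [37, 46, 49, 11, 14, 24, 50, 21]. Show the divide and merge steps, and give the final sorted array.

Merge sort trace:

Split: [37, 46, 49, 11, 14, 24, 50, 21] -> [37, 46, 49, 11] and [14, 24, 50, 21]
  Split: [37, 46, 49, 11] -> [37, 46] and [49, 11]
    Split: [37, 46] -> [37] and [46]
    Merge: [37] + [46] -> [37, 46]
    Split: [49, 11] -> [49] and [11]
    Merge: [49] + [11] -> [11, 49]
  Merge: [37, 46] + [11, 49] -> [11, 37, 46, 49]
  Split: [14, 24, 50, 21] -> [14, 24] and [50, 21]
    Split: [14, 24] -> [14] and [24]
    Merge: [14] + [24] -> [14, 24]
    Split: [50, 21] -> [50] and [21]
    Merge: [50] + [21] -> [21, 50]
  Merge: [14, 24] + [21, 50] -> [14, 21, 24, 50]
Merge: [11, 37, 46, 49] + [14, 21, 24, 50] -> [11, 14, 21, 24, 37, 46, 49, 50]

Final sorted array: [11, 14, 21, 24, 37, 46, 49, 50]

The merge sort proceeds by recursively splitting the array and merging sorted halves.
After all merges, the sorted array is [11, 14, 21, 24, 37, 46, 49, 50].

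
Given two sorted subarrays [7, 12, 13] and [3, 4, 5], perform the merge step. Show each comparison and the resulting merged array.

Merging process:

Compare 7 vs 3: take 3 from right. Merged: [3]
Compare 7 vs 4: take 4 from right. Merged: [3, 4]
Compare 7 vs 5: take 5 from right. Merged: [3, 4, 5]
Append remaining from left: [7, 12, 13]. Merged: [3, 4, 5, 7, 12, 13]

Final merged array: [3, 4, 5, 7, 12, 13]
Total comparisons: 3

The merged array is [3, 4, 5, 7, 12, 13], requiring 3 comparisons. The merge step runs in O(n) time where n is the total number of elements.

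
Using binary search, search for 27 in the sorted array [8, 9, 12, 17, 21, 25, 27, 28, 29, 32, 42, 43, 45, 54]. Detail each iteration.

Binary search for 27 in [8, 9, 12, 17, 21, 25, 27, 28, 29, 32, 42, 43, 45, 54]:

lo=0, hi=13, mid=6, arr[mid]=27 -> Found target at index 6!

Binary search finds 27 at index 6 after 1 comparisons. The search repeatedly halves the search space by comparing with the middle element.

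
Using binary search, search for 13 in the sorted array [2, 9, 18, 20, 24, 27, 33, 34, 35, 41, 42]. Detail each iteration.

Binary search for 13 in [2, 9, 18, 20, 24, 27, 33, 34, 35, 41, 42]:

lo=0, hi=10, mid=5, arr[mid]=27 -> 27 > 13, search left half
lo=0, hi=4, mid=2, arr[mid]=18 -> 18 > 13, search left half
lo=0, hi=1, mid=0, arr[mid]=2 -> 2 < 13, search right half
lo=1, hi=1, mid=1, arr[mid]=9 -> 9 < 13, search right half
lo=2 > hi=1, target 13 not found

Binary search determines that 13 is not in the array after 4 comparisons. The search space was exhausted without finding the target.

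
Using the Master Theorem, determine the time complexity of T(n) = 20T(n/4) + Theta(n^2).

Master Theorem for T(n) = 20T(n/4) + O(n^2):

a = 20, b = 4, c = 2
log_b(a) = log_4(20) = 2.1610

Case 1: c = 2 < log_4(20) = 2.1610
T(n) = O(n^(log_4 20))

For T(n) = 20T(n/4) + O(n^2): log_4(20) = 2.1610. This is Case 1 of the Master Theorem (c < log_b(a), work dominated by leaves), giving O(n^(log_4 20)).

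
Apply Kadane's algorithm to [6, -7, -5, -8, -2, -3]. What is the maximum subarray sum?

Using Kadane's algorithm on [6, -7, -5, -8, -2, -3]:

Scanning through the array:
Position 1 (value -7): max_ending_here = -1, max_so_far = 6
Position 2 (value -5): max_ending_here = -5, max_so_far = 6
Position 3 (value -8): max_ending_here = -8, max_so_far = 6
Position 4 (value -2): max_ending_here = -2, max_so_far = 6
Position 5 (value -3): max_ending_here = -3, max_so_far = 6

Maximum subarray: [6]
Maximum sum: 6

The maximum subarray is [6] with sum 6. This subarray runs from index 0 to index 0.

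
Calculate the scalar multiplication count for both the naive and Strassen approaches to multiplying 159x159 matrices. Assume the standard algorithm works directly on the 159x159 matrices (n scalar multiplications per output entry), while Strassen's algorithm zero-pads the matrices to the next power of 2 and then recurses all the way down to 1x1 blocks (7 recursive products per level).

Matrix multiplication for 159x159 matrices:

Strassen's algorithm requires power-of-2 dimensions. Pad 159x159 to 256x256 (next power of 2).

Standard algorithm: 159^3 = 4019679 multiplications
Strassen's algorithm: 7^(log2(256)) = 7^8 = 5764801 multiplications
Difference: 4019679 - 5764801 = -1745122 (Strassen uses MORE here due to padding overhead — for small or just-over-power-of-2 n, padding can outweigh the per-level savings)

Standard: 4019679 multiplications (159^3). Strassen: 5764801 multiplications (7^8, after padding to 256x256). Strassen reduces 8 recursive multiplications to 7 at each level.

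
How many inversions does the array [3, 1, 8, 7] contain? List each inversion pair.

Finding inversions in [3, 1, 8, 7]:

(0, 1): arr[0]=3 > arr[1]=1
(2, 3): arr[2]=8 > arr[3]=7

Total inversions: 2

The array has 2 inversion(s): (0,1), (2,3). Each pair (i,j) satisfies i < j and arr[i] > arr[j].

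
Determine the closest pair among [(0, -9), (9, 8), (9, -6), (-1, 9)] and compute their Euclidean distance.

Computing all pairwise distances among 4 points:

d((0, -9), (9, 8)) = 19.2354
d((0, -9), (9, -6)) = 9.4868 <-- minimum
d((0, -9), (-1, 9)) = 18.0278
d((9, 8), (9, -6)) = 14.0
d((9, 8), (-1, 9)) = 10.0499
d((9, -6), (-1, 9)) = 18.0278

Closest pair: (0, -9) and (9, -6) with distance 9.4868

The closest pair is (0, -9) and (9, -6) with Euclidean distance 9.4868. For 4 points, brute-force pairwise comparison is shown above. For large n, the divide-and-conquer algorithm (sort by x, recurse on halves, check the dividing strip) achieves O(n log n).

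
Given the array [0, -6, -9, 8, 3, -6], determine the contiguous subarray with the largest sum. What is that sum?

Using Kadane's algorithm on [0, -6, -9, 8, 3, -6]:

Scanning through the array:
Position 1 (value -6): max_ending_here = -6, max_so_far = 0
Position 2 (value -9): max_ending_here = -9, max_so_far = 0
Position 3 (value 8): max_ending_here = 8, max_so_far = 8
Position 4 (value 3): max_ending_here = 11, max_so_far = 11
Position 5 (value -6): max_ending_here = 5, max_so_far = 11

Maximum subarray: [8, 3]
Maximum sum: 11

The maximum subarray is [8, 3] with sum 11. This subarray runs from index 3 to index 4.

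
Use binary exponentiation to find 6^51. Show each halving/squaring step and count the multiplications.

Computing 6^51 by squaring (build up from 6^1; each line after the first costs one multiplication):

6^1 = 6
6^2 = (6^1)^2 = 6^2 = 36
6^3 = 6 * 6^2 = 6 * 36 = 216
6^6 = (6^3)^2 = 216^2 = 46656
6^12 = (6^6)^2 = 46656^2 = 2176782336
6^24 = (6^12)^2 = 2176782336^2 = 4738381338321616896
6^25 = 6 * 6^24 = 6 * 4738381338321616896 = 28430288029929701376
6^50 = (6^25)^2 = 28430288029929701376^2 = 808281277464764060643139600456536293376
6^51 = 6 * 6^50 = 6 * 808281277464764060643139600456536293376 = 4849687664788584363858837602739217760256

Result: 4849687664788584363858837602739217760256
Multiplications needed: 8 (8 lines after 6^1)

6^51 = 4849687664788584363858837602739217760256. Using exponentiation by squaring, this requires 8 multiplications. The key idea: if the exponent is even, square the half-power; if odd, multiply by the base once.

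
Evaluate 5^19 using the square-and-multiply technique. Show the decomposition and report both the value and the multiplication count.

Computing 5^19 by squaring (build up from 5^1; each line after the first costs one multiplication):

5^1 = 5
5^2 = (5^1)^2 = 5^2 = 25
5^4 = (5^2)^2 = 25^2 = 625
5^8 = (5^4)^2 = 625^2 = 390625
5^9 = 5 * 5^8 = 5 * 390625 = 1953125
5^18 = (5^9)^2 = 1953125^2 = 3814697265625
5^19 = 5 * 5^18 = 5 * 3814697265625 = 19073486328125

Result: 19073486328125
Multiplications needed: 6 (6 lines after 5^1)

5^19 = 19073486328125. Using exponentiation by squaring, this requires 6 multiplications. The key idea: if the exponent is even, square the half-power; if odd, multiply by the base once.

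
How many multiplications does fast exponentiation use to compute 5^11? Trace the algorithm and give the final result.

Computing 5^11 by squaring (build up from 5^1; each line after the first costs one multiplication):

5^1 = 5
5^2 = (5^1)^2 = 5^2 = 25
5^4 = (5^2)^2 = 25^2 = 625
5^5 = 5 * 5^4 = 5 * 625 = 3125
5^10 = (5^5)^2 = 3125^2 = 9765625
5^11 = 5 * 5^10 = 5 * 9765625 = 48828125

Result: 48828125
Multiplications needed: 5 (5 lines after 5^1)

5^11 = 48828125. Using exponentiation by squaring, this requires 5 multiplications. The key idea: if the exponent is even, square the half-power; if odd, multiply by the base once.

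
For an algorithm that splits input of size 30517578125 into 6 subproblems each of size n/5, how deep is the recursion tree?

For divide and conquer with division factor 5:

Problem sizes at each level:
Level 0: 30517578125
Level 1: 6103515625
Level 2: 1220703125
Level 3: 244140625
Level 4: 48828125
Level 5: 9765625
Level 6: 1953125
Level 7: 390625
Level 8: 78125
Level 9: 15625
Level 10: 3125
Level 11: 625
Level 12: 125
Level 13: 25
Level 14: 5
Level 15: 1

The root is level 0 and the size-1 base case is level 15 (the tree spans levels 0 through 15, i.e. 16 levels counting the root), so the depth is the number of divisions: log_5(30517578125) = 15

The recursion tree depth is log_5(30517578125) = 15. At each level, the problem size is divided by 5, so it takes 15 divisions to reduce to a base case of size 1. The algorithm makes 6 recursive calls at each level.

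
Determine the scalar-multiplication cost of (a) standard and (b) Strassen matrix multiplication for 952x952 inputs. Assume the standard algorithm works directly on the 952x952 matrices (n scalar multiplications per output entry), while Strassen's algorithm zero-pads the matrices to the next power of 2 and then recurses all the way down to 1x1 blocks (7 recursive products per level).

Matrix multiplication for 952x952 matrices:

Strassen's algorithm requires power-of-2 dimensions. Pad 952x952 to 1024x1024 (next power of 2).

Standard algorithm: 952^3 = 862801408 multiplications
Strassen's algorithm: 7^(log2(1024)) = 7^10 = 282475249 multiplications
Savings: 862801408 - 282475249 = 580326159 multiplications

Standard: 862801408 multiplications (952^3). Strassen: 282475249 multiplications (7^10, after padding to 1024x1024). Strassen reduces 8 recursive multiplications to 7 at each level.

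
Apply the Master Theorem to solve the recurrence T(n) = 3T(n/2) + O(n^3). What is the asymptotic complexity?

Master Theorem for T(n) = 3T(n/2) + O(n^3):

a = 3, b = 2, c = 3
log_b(a) = log_2(3) = 1.5850

Case 3: c = 3 > log_2(3) = 1.5850
T(n) = O(n^3) = O(n^3)

For T(n) = 3T(n/2) + O(n^3): log_2(3) = 1.5850. This is Case 3 of the Master Theorem (c > log_b(a), work dominated by root), giving O(n^3).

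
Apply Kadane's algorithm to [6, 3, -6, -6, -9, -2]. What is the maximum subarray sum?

Using Kadane's algorithm on [6, 3, -6, -6, -9, -2]:

Scanning through the array:
Position 1 (value 3): max_ending_here = 9, max_so_far = 9
Position 2 (value -6): max_ending_here = 3, max_so_far = 9
Position 3 (value -6): max_ending_here = -3, max_so_far = 9
Position 4 (value -9): max_ending_here = -9, max_so_far = 9
Position 5 (value -2): max_ending_here = -2, max_so_far = 9

Maximum subarray: [6, 3]
Maximum sum: 9

The maximum subarray is [6, 3] with sum 9. This subarray runs from index 0 to index 1.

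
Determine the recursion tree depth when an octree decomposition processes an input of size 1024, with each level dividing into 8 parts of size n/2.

For divide and conquer with division factor 2:

Problem sizes at each level:
Level 0: 1024
Level 1: 512
Level 2: 256
Level 3: 128
Level 4: 64
Level 5: 32
Level 6: 16
Level 7: 8
Level 8: 4
Level 9: 2
Level 10: 1

The root is level 0 and the size-1 base case is level 10 (the tree spans levels 0 through 10, i.e. 11 levels counting the root), so the depth is the number of divisions: log_2(1024) = 10

The recursion tree depth is log_2(1024) = 10. At each level, the problem size is divided by 2, so it takes 10 divisions to reduce to a base case of size 1. The algorithm makes 8 recursive calls at each level.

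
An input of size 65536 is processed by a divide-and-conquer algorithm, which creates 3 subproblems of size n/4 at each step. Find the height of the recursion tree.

For divide and conquer with division factor 4:

Problem sizes at each level:
Level 0: 65536
Level 1: 16384
Level 2: 4096
Level 3: 1024
Level 4: 256
Level 5: 64
Level 6: 16
Level 7: 4
Level 8: 1

The root is level 0 and the size-1 base case is level 8 (the tree spans levels 0 through 8, i.e. 9 levels counting the root), so the depth is the number of divisions: log_4(65536) = 8

The recursion tree depth is log_4(65536) = 8. At each level, the problem size is divided by 4, so it takes 8 divisions to reduce to a base case of size 1. The algorithm makes 3 recursive calls at each level.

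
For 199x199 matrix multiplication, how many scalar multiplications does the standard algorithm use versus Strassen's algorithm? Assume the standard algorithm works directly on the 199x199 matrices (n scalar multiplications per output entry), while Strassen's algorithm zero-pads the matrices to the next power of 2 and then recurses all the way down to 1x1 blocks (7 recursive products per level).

Matrix multiplication for 199x199 matrices:

Strassen's algorithm requires power-of-2 dimensions. Pad 199x199 to 256x256 (next power of 2).

Standard algorithm: 199^3 = 7880599 multiplications
Strassen's algorithm: 7^(log2(256)) = 7^8 = 5764801 multiplications
Savings: 7880599 - 5764801 = 2115798 multiplications

Standard: 7880599 multiplications (199^3). Strassen: 5764801 multiplications (7^8, after padding to 256x256). Strassen reduces 8 recursive multiplications to 7 at each level.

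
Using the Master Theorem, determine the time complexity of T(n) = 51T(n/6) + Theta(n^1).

Master Theorem for T(n) = 51T(n/6) + O(n^1):

a = 51, b = 6, c = 1
log_b(a) = log_6(51) = 2.1944

Case 1: c = 1 < log_6(51) = 2.1944
T(n) = O(n^(log_6 51))

For T(n) = 51T(n/6) + O(n^1): log_6(51) = 2.1944. This is Case 1 of the Master Theorem (c < log_b(a), work dominated by leaves), giving O(n^(log_6 51)).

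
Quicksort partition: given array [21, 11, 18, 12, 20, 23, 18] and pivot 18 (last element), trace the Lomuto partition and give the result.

Lomuto partition with pivot = 18:

Initial array: [21, 11, 18, 12, 20, 23, 18]

arr[0]=21 > 18: no swap
arr[1]=11 <= 18: swap with position 0, array becomes [11, 21, 18, 12, 20, 23, 18]
arr[2]=18 <= 18: swap with position 1, array becomes [11, 18, 21, 12, 20, 23, 18]
arr[3]=12 <= 18: swap with position 2, array becomes [11, 18, 12, 21, 20, 23, 18]
arr[4]=20 > 18: no swap
arr[5]=23 > 18: no swap

Place pivot at position 3: [11, 18, 12, 18, 20, 23, 21]
Pivot position: 3

After partitioning with pivot 18, the array becomes [11, 18, 12, 18, 20, 23, 21]. The pivot is placed at index 3. All elements to the left of the pivot are <= 18, and all elements to the right are > 18.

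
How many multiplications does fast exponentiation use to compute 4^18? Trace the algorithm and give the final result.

Computing 4^18 by squaring (build up from 4^1; each line after the first costs one multiplication):

4^1 = 4
4^2 = (4^1)^2 = 4^2 = 16
4^4 = (4^2)^2 = 16^2 = 256
4^8 = (4^4)^2 = 256^2 = 65536
4^9 = 4 * 4^8 = 4 * 65536 = 262144
4^18 = (4^9)^2 = 262144^2 = 68719476736

Result: 68719476736
Multiplications needed: 5 (5 lines after 4^1)

4^18 = 68719476736. Using exponentiation by squaring, this requires 5 multiplications. The key idea: if the exponent is even, square the half-power; if odd, multiply by the base once.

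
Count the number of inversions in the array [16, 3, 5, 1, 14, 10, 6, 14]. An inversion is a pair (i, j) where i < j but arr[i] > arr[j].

Finding inversions in [16, 3, 5, 1, 14, 10, 6, 14]:

(0, 1): arr[0]=16 > arr[1]=3
(0, 2): arr[0]=16 > arr[2]=5
(0, 3): arr[0]=16 > arr[3]=1
(0, 4): arr[0]=16 > arr[4]=14
(0, 5): arr[0]=16 > arr[5]=10
(0, 6): arr[0]=16 > arr[6]=6
(0, 7): arr[0]=16 > arr[7]=14
(1, 3): arr[1]=3 > arr[3]=1
(2, 3): arr[2]=5 > arr[3]=1
(4, 5): arr[4]=14 > arr[5]=10
(4, 6): arr[4]=14 > arr[6]=6
(5, 6): arr[5]=10 > arr[6]=6

Total inversions: 12

The array has 12 inversion(s): (0,1), (0,2), (0,3), (0,4), (0,5), (0,6), (0,7), (1,3), (2,3), (4,5), (4,6), (5,6). Each pair (i,j) satisfies i < j and arr[i] > arr[j].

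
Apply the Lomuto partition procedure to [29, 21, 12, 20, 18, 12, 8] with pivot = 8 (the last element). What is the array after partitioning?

Lomuto partition with pivot = 8:

Initial array: [29, 21, 12, 20, 18, 12, 8]

arr[0]=29 > 8: no swap
arr[1]=21 > 8: no swap
arr[2]=12 > 8: no swap
arr[3]=20 > 8: no swap
arr[4]=18 > 8: no swap
arr[5]=12 > 8: no swap

Place pivot at position 0: [8, 21, 12, 20, 18, 12, 29]
Pivot position: 0

After partitioning with pivot 8, the array becomes [8, 21, 12, 20, 18, 12, 29]. The pivot is placed at index 0. All elements to the left of the pivot are <= 8, and all elements to the right are > 8.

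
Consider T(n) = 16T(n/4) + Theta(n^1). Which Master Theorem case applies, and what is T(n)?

Master Theorem for T(n) = 16T(n/4) + O(n^1):

a = 16, b = 4, c = 1
log_b(a) = log_4(16) = 2.0000

Case 1: c = 1 < log_4(16) = 2.0000
T(n) = O(n^(log_4 16)) = O(n^2)

For T(n) = 16T(n/4) + O(n^1): log_4(16) = 2.0000. This is Case 1 of the Master Theorem (c < log_b(a), work dominated by leaves), giving O(n^2).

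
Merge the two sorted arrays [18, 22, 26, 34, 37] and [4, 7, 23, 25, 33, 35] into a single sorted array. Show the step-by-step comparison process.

Merging process:

Compare 18 vs 4: take 4 from right. Merged: [4]
Compare 18 vs 7: take 7 from right. Merged: [4, 7]
Compare 18 vs 23: take 18 from left. Merged: [4, 7, 18]
Compare 22 vs 23: take 22 from left. Merged: [4, 7, 18, 22]
Compare 26 vs 23: take 23 from right. Merged: [4, 7, 18, 22, 23]
Compare 26 vs 25: take 25 from right. Merged: [4, 7, 18, 22, 23, 25]
Compare 26 vs 33: take 26 from left. Merged: [4, 7, 18, 22, 23, 25, 26]
Compare 34 vs 33: take 33 from right. Merged: [4, 7, 18, 22, 23, 25, 26, 33]
Compare 34 vs 35: take 34 from left. Merged: [4, 7, 18, 22, 23, 25, 26, 33, 34]
Compare 37 vs 35: take 35 from right. Merged: [4, 7, 18, 22, 23, 25, 26, 33, 34, 35]
Append remaining from left: [37]. Merged: [4, 7, 18, 22, 23, 25, 26, 33, 34, 35, 37]

Final merged array: [4, 7, 18, 22, 23, 25, 26, 33, 34, 35, 37]
Total comparisons: 10

The merged array is [4, 7, 18, 22, 23, 25, 26, 33, 34, 35, 37], requiring 10 comparisons. The merge step runs in O(n) time where n is the total number of elements.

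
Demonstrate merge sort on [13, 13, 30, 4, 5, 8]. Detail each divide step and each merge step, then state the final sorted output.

Merge sort trace:

Split: [13, 13, 30, 4, 5, 8] -> [13, 13, 30] and [4, 5, 8]
  Split: [13, 13, 30] -> [13] and [13, 30]
    Split: [13, 30] -> [13] and [30]
    Merge: [13] + [30] -> [13, 30]
  Merge: [13] + [13, 30] -> [13, 13, 30]
  Split: [4, 5, 8] -> [4] and [5, 8]
    Split: [5, 8] -> [5] and [8]
    Merge: [5] + [8] -> [5, 8]
  Merge: [4] + [5, 8] -> [4, 5, 8]
Merge: [13, 13, 30] + [4, 5, 8] -> [4, 5, 8, 13, 13, 30]

Final sorted array: [4, 5, 8, 13, 13, 30]

The merge sort proceeds by recursively splitting the array and merging sorted halves.
After all merges, the sorted array is [4, 5, 8, 13, 13, 30].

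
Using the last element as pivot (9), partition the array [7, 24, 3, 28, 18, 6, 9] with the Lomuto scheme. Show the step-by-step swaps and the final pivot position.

Lomuto partition with pivot = 9:

Initial array: [7, 24, 3, 28, 18, 6, 9]

arr[0]=7 <= 9: swap with position 0, array becomes [7, 24, 3, 28, 18, 6, 9]
arr[1]=24 > 9: no swap
arr[2]=3 <= 9: swap with position 1, array becomes [7, 3, 24, 28, 18, 6, 9]
arr[3]=28 > 9: no swap
arr[4]=18 > 9: no swap
arr[5]=6 <= 9: swap with position 2, array becomes [7, 3, 6, 28, 18, 24, 9]

Place pivot at position 3: [7, 3, 6, 9, 18, 24, 28]
Pivot position: 3

After partitioning with pivot 9, the array becomes [7, 3, 6, 9, 18, 24, 28]. The pivot is placed at index 3. All elements to the left of the pivot are <= 9, and all elements to the right are > 9.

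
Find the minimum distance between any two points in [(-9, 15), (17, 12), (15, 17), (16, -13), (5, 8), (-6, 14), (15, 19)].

Computing all pairwise distances among 7 points:

d((-9, 15), (17, 12)) = 26.1725
d((-9, 15), (15, 17)) = 24.0832
d((-9, 15), (16, -13)) = 37.5366
d((-9, 15), (5, 8)) = 15.6525
d((-9, 15), (-6, 14)) = 3.1623
d((-9, 15), (15, 19)) = 24.3311
d((17, 12), (15, 17)) = 5.3852
d((17, 12), (16, -13)) = 25.02
d((17, 12), (5, 8)) = 12.6491
d((17, 12), (-6, 14)) = 23.0868
d((17, 12), (15, 19)) = 7.2801
d((15, 17), (16, -13)) = 30.0167
d((15, 17), (5, 8)) = 13.4536
d((15, 17), (-6, 14)) = 21.2132
d((15, 17), (15, 19)) = 2.0 <-- minimum
d((16, -13), (5, 8)) = 23.7065
d((16, -13), (-6, 14)) = 34.8281
d((16, -13), (15, 19)) = 32.0156
d((5, 8), (-6, 14)) = 12.53
d((5, 8), (15, 19)) = 14.8661
d((-6, 14), (15, 19)) = 21.587

Closest pair: (15, 17) and (15, 19) with distance 2.0

The closest pair is (15, 17) and (15, 19) with Euclidean distance 2.0. For 7 points, brute-force pairwise comparison is shown above. For large n, the divide-and-conquer algorithm (sort by x, recurse on halves, check the dividing strip) achieves O(n log n).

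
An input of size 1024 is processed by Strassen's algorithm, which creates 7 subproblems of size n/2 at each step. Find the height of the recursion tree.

For divide and conquer with division factor 2:

Problem sizes at each level:
Level 0: 1024
Level 1: 512
Level 2: 256
Level 3: 128
Level 4: 64
Level 5: 32
Level 6: 16
Level 7: 8
Level 8: 4
Level 9: 2
Level 10: 1

The root is level 0 and the size-1 base case is level 10 (the tree spans levels 0 through 10, i.e. 11 levels counting the root), so the depth is the number of divisions: log_2(1024) = 10

The recursion tree depth is log_2(1024) = 10. At each level, the problem size is divided by 2, so it takes 10 divisions to reduce to a base case of size 1. The algorithm makes 7 recursive calls at each level.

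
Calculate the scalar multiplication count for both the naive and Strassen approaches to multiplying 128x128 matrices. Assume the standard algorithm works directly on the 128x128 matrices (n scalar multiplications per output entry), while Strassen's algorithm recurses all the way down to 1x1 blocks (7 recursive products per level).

Matrix multiplication for 128x128 matrices:

Standard algorithm: 128^3 = 2097152 multiplications
Strassen's algorithm: 7^(log2(128)) = 7^7 = 823543 multiplications
Savings: 2097152 - 823543 = 1273609 multiplications

Standard: 2097152 multiplications (128^3). Strassen: 823543 multiplications (7^7). Strassen reduces 8 recursive multiplications to 7 at each level.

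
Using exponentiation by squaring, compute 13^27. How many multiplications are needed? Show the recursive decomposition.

Computing 13^27 by squaring (build up from 13^1; each line after the first costs one multiplication):

13^1 = 13
13^2 = (13^1)^2 = 13^2 = 169
13^3 = 13 * 13^2 = 13 * 169 = 2197
13^6 = (13^3)^2 = 2197^2 = 4826809
13^12 = (13^6)^2 = 4826809^2 = 23298085122481
13^13 = 13 * 13^12 = 13 * 23298085122481 = 302875106592253
13^26 = (13^13)^2 = 302875106592253^2 = 91733330193268616658399616009
13^27 = 13 * 13^26 = 13 * 91733330193268616658399616009 = 1192533292512492016559195008117

Result: 1192533292512492016559195008117
Multiplications needed: 7 (7 lines after 13^1)

13^27 = 1192533292512492016559195008117. Using exponentiation by squaring, this requires 7 multiplications. The key idea: if the exponent is even, square the half-power; if odd, multiply by the base once.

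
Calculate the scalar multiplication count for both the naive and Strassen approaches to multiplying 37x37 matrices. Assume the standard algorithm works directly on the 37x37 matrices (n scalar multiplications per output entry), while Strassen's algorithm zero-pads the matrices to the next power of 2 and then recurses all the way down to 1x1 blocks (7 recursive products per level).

Matrix multiplication for 37x37 matrices:

Strassen's algorithm requires power-of-2 dimensions. Pad 37x37 to 64x64 (next power of 2).

Standard algorithm: 37^3 = 50653 multiplications
Strassen's algorithm: 7^(log2(64)) = 7^6 = 117649 multiplications
Difference: 50653 - 117649 = -66996 (Strassen uses MORE here due to padding overhead — for small or just-over-power-of-2 n, padding can outweigh the per-level savings)

Standard: 50653 multiplications (37^3). Strassen: 117649 multiplications (7^6, after padding to 64x64). Strassen reduces 8 recursive multiplications to 7 at each level.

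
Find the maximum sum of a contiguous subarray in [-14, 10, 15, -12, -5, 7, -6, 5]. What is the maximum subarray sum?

Using Kadane's algorithm on [-14, 10, 15, -12, -5, 7, -6, 5]:

Scanning through the array:
Position 1 (value 10): max_ending_here = 10, max_so_far = 10
Position 2 (value 15): max_ending_here = 25, max_so_far = 25
Position 3 (value -12): max_ending_here = 13, max_so_far = 25
Position 4 (value -5): max_ending_here = 8, max_so_far = 25
Position 5 (value 7): max_ending_here = 15, max_so_far = 25
Position 6 (value -6): max_ending_here = 9, max_so_far = 25
Position 7 (value 5): max_ending_here = 14, max_so_far = 25

Maximum subarray: [10, 15]
Maximum sum: 25

The maximum subarray is [10, 15] with sum 25. This subarray runs from index 1 to index 2.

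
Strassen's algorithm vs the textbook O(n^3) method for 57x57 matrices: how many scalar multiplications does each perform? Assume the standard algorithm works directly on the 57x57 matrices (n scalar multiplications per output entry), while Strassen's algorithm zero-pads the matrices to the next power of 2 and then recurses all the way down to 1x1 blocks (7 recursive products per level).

Matrix multiplication for 57x57 matrices:

Strassen's algorithm requires power-of-2 dimensions. Pad 57x57 to 64x64 (next power of 2).

Standard algorithm: 57^3 = 185193 multiplications
Strassen's algorithm: 7^(log2(64)) = 7^6 = 117649 multiplications
Savings: 185193 - 117649 = 67544 multiplications

Standard: 185193 multiplications (57^3). Strassen: 117649 multiplications (7^6, after padding to 64x64). Strassen reduces 8 recursive multiplications to 7 at each level.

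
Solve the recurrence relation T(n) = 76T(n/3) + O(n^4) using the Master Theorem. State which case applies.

Master Theorem for T(n) = 76T(n/3) + O(n^4):

a = 76, b = 3, c = 4
log_b(a) = log_3(76) = 3.9420

Case 3: c = 4 > log_3(76) = 3.9420
T(n) = O(n^4) = O(n^4)

For T(n) = 76T(n/3) + O(n^4): log_3(76) = 3.9420. This is Case 3 of the Master Theorem (c > log_b(a), work dominated by root), giving O(n^4).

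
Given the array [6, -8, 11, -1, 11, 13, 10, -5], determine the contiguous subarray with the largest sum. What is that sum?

Using Kadane's algorithm on [6, -8, 11, -1, 11, 13, 10, -5]:

Scanning through the array:
Position 1 (value -8): max_ending_here = -2, max_so_far = 6
Position 2 (value 11): max_ending_here = 11, max_so_far = 11
Position 3 (value -1): max_ending_here = 10, max_so_far = 11
Position 4 (value 11): max_ending_here = 21, max_so_far = 21
Position 5 (value 13): max_ending_here = 34, max_so_far = 34
Position 6 (value 10): max_ending_here = 44, max_so_far = 44
Position 7 (value -5): max_ending_here = 39, max_so_far = 44

Maximum subarray: [11, -1, 11, 13, 10]
Maximum sum: 44

The maximum subarray is [11, -1, 11, 13, 10] with sum 44. This subarray runs from index 2 to index 6.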